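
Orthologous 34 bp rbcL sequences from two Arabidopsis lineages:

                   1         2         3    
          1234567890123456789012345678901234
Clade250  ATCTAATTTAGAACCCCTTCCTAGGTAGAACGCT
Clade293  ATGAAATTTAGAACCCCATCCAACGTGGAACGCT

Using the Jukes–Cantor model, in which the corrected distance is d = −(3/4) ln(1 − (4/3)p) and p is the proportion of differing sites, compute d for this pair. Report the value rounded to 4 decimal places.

0.2012

The sequences differ at positions 3 (C/G), 4 (T/A), 18 (T/A), 22 (T/A), 24 (G/C), 27 (A/G).
p = 6/34 = 0.176471.
d = −0.75 · ln(1 − (4/3)·0.176471) = −0.75 · ln(0.764705) = −0.75 · (-0.268265) = 0.2012.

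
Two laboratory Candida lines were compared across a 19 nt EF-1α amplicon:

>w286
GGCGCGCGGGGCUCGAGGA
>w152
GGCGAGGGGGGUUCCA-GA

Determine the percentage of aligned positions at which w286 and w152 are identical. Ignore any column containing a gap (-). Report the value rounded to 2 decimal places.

Excluding the 1 gap column leaves 18 comparable sites.
Differing sites — 5:C/A; 7:C/G; 12:C/U; 15:G/C.
14 of the 18 comparable sites match, so the percent identity is 14/18 × 100 = 77.78%.

77.78%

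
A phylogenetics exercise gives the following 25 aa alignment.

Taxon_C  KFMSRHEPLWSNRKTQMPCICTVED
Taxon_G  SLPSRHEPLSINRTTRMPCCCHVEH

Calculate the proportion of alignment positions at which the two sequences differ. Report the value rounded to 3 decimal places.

0.400

Mismatches occur at site 1 (K/S), site 2 (F/L), site 3 (M/P), site 10 (W/S), site 11 (S/I), site 14 (K/T), site 16 (Q/R), site 20 (I/C), site 22 (T/H), site 25 (D/H).
There are 10 differences over 25 sites, so p = 10/25 = 0.400.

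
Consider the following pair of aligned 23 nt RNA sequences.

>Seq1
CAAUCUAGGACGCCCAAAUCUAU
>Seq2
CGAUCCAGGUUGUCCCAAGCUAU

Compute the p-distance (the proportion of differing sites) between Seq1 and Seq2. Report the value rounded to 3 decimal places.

Differing sites — 2:A/G; 6:U/C; 10:A/U; 11:C/U; 13:C/U; 16:A/C; 19:U/G.
There are 7 differences over 23 sites, so p = 7/23 = 0.304.

0.304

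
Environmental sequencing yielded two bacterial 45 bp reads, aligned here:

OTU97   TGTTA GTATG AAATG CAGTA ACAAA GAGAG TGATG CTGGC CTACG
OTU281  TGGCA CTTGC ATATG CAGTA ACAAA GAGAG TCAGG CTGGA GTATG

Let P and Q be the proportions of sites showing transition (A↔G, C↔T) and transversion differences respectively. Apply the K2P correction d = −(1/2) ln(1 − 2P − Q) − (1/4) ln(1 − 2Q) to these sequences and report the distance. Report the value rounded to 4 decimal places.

Mismatches occur at site 3 (T↔G, transversion), site 4 (T↔C, transition), site 6 (G↔C, transversion), site 8 (A↔T, transversion), site 9 (T↔G, transversion), site 10 (G↔C, transversion), site 12 (A↔T, transversion), site 32 (G↔C, transversion), site 34 (T↔G, transversion), site 40 (C↔A, transversion), site 41 (C↔G, transversion), site 44 (C↔T, transition).
Of the 12 differences, 2 transitions and 10 transversions over 45 sites: P = 2/45 = 0.044444, Q = 10/45 = 0.222222.
d = −0.5·ln(0.688890) − 0.25·ln(0.555556) = −0.5·(-0.372674) − 0.25·(-0.587786) = 0.3333.

0.3333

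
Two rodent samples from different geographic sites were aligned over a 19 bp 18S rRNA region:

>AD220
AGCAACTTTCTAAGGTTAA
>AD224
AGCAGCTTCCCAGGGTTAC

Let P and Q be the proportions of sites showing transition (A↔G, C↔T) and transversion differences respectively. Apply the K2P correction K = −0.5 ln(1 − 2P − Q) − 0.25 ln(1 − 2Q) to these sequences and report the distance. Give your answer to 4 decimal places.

0.3487

Mismatches occur at site 5 (A→G, transition), site 9 (T→C, transition), site 11 (T→C, transition), site 13 (A→G, transition), site 19 (A→C, transversion).
Of the 5 differences, 4 transitions and 1 transversion over 19 sites: P = 4/19 = 0.210526, Q = 1/19 = 0.052632.
d = −0.5·ln(0.526316) − 0.25·ln(0.894736) = −0.5·(-0.641853) − 0.25·(-0.111227) = 0.3487.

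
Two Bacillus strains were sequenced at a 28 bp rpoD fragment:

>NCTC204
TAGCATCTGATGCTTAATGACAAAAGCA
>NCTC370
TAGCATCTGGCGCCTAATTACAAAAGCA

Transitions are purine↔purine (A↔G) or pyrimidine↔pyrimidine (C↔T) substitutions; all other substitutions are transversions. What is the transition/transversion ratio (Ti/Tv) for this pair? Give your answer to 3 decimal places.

Mismatches occur at site 10 (A/G, transition), site 11 (T/C, transition), site 14 (T/C, transition), site 19 (G/T, transversion).
Of the 4 differences, 3 transitions and 1 transversion, so Ti/Tv = 3/1 = 3.000.

3.000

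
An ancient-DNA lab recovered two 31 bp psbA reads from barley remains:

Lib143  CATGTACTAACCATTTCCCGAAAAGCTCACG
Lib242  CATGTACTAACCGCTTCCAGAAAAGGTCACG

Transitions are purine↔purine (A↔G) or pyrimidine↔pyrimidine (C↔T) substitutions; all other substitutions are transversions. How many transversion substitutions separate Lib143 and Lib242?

2

Mismatches occur at site 13 (A→G, transition), site 14 (T→C, transition), site 19 (C→A, transversion), site 26 (C→G, transversion).
Of the 4 differences, 2 transitions and 2 transversions, so the answer is 2.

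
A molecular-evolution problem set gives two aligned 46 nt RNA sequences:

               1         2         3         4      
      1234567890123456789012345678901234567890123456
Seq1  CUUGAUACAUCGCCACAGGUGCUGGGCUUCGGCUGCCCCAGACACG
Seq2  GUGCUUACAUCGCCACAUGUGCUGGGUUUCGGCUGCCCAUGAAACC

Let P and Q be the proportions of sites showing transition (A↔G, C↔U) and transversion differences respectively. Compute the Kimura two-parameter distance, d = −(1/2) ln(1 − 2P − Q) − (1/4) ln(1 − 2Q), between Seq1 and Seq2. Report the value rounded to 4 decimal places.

The sequences differ at positions 1 (C/G, transversion), 3 (U/G, transversion), 4 (G/C, transversion), 5 (A/U, transversion), 18 (G/U, transversion), 27 (C/U, transition), 39 (C/A, transversion), 40 (A/U, transversion), 43 (C/A, transversion), 46 (G/C, transversion).
Of the 10 differences, 1 transition and 9 transversions over 46 sites: P = 1/46 = 0.021739, Q = 9/46 = 0.195652.
d = −0.5·ln(0.760870) − 0.25·ln(0.608696) = −0.5·(-0.273293) − 0.25·(-0.496436) = 0.2608.

0.2608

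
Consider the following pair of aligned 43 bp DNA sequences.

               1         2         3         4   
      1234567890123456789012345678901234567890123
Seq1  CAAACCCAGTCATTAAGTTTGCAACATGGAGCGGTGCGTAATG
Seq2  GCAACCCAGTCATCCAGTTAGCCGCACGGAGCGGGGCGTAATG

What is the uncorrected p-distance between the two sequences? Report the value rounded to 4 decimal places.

0.2093

The sequences differ at positions 1 (C/G), 2 (A/C), 14 (T/C), 15 (A/C), 20 (T/A), 23 (A/C), 24 (A/G), 27 (T/C), 35 (T/G).
There are 9 differences over 43 sites, so p = 9/43 = 0.2093.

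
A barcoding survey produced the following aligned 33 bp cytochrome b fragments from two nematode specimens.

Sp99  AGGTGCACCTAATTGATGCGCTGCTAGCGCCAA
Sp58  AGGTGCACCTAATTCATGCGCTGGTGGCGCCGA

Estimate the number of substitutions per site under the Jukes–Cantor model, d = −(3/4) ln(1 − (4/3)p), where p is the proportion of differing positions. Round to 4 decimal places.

0.1322

The sequences differ at positions 15 (G/C), 24 (C/G), 26 (A/G), 32 (A/G).
p = 4/33 = 0.121212.
d = −0.75 · ln(1 − (4/3)·0.121212) = −0.75 · ln(0.838384) = −0.75 · (-0.176279) = 0.1322.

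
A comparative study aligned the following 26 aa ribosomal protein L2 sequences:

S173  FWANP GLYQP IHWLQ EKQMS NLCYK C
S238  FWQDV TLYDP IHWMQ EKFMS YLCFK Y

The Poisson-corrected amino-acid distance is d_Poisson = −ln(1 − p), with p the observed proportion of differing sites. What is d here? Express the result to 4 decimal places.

Differing sites — 3:A/Q; 4:N/D; 5:P/V; 6:G/T; 9:Q/D; 14:L/M; 18:Q/F; 21:N/Y; 24:Y/F; 26:C/Y.
p = 10/26 = 0.384615.
d = −ln(1 − 0.384615) = −ln(0.615385) = 0.4855.

0.4855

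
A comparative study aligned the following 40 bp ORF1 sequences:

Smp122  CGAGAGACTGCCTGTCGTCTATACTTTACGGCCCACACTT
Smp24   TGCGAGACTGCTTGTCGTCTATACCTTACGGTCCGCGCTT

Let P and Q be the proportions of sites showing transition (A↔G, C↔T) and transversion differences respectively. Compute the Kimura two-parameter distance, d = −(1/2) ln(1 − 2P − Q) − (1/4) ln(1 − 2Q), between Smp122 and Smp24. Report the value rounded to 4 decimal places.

The sequences differ at positions 1 (C/T, transition), 3 (A/C, transversion), 12 (C/T, transition), 25 (T/C, transition), 32 (C/T, transition), 35 (A/G, transition), 37 (A/G, transition).
Of the 7 differences, 6 transitions and 1 transversion over 40 sites: P = 6/40 = 0.150000, Q = 1/40 = 0.025000.
d = −0.5·ln(0.675000) − 0.25·ln(0.950000) = −0.5·(-0.393043) − 0.25·(-0.051293) = 0.2093.

0.2093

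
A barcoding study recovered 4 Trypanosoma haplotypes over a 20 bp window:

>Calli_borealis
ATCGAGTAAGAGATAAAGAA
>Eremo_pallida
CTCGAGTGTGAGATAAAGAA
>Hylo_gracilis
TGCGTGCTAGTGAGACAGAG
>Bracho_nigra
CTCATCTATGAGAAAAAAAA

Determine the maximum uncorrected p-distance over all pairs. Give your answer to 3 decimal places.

0.600

Pairwise Hamming distances:
  Calli_borealis vs Eremo_pallida: 3
  Calli_borealis vs Hylo_gracilis: 9
  Calli_borealis vs Bracho_nigra: 7
  Eremo_pallida vs Hylo_gracilis: 10
  Eremo_pallida vs Bracho_nigra: 6
  Hylo_gracilis vs Bracho_nigra: 12
The largest is 12 mismatches, between Hylo_gracilis and Bracho_nigra; p = 12/20 = 0.600.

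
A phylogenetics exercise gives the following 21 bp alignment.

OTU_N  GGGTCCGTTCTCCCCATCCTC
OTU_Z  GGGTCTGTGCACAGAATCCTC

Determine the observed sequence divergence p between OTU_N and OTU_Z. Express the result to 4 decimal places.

0.2857

Differing sites — 6:C/T; 9:T/G; 11:T/A; 13:C/A; 14:C/G; 15:C/A.
There are 6 differences over 21 sites, so p = 6/21 = 0.2857.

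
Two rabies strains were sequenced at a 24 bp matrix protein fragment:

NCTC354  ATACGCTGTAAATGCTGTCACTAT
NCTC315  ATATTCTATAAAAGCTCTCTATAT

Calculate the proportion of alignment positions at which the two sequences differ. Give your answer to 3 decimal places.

The sequences differ at positions 4 (C/T), 5 (G/T), 8 (G/A), 13 (T/A), 17 (G/C), 20 (A/T), 21 (C/A).
There are 7 differences over 24 sites, so p = 7/24 = 0.292.

0.292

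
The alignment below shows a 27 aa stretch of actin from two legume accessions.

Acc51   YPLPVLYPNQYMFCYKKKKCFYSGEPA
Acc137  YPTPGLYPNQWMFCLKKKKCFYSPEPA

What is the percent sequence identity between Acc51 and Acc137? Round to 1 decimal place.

81.5%

Differing sites — 3:L/T; 5:V/G; 11:Y/W; 15:Y/L; 24:G/P.
22 of the 27 sites match, so the percent identity is 22/27 × 100 = 81.5%.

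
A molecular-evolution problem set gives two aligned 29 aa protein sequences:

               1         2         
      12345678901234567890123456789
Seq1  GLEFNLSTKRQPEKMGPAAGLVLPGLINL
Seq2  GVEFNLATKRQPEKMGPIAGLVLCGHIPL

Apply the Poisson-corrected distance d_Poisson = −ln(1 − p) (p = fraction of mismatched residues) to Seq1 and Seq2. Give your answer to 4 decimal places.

Mismatches occur at site 2 (L/V), site 7 (S/A), site 18 (A/I), site 24 (P/C), site 26 (L/H), site 28 (N/P).
p = 6/29 = 0.206897.
d = −ln(1 − 0.206897) = −ln(0.793103) = 0.2318.

0.2318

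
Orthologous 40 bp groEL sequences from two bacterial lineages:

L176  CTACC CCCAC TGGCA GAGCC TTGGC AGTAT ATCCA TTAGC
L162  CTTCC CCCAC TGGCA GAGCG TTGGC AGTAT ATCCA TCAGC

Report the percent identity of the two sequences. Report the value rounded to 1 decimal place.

92.5%

Differing sites — 3:A/T; 20:C/G; 37:T/C.
37 of the 40 sites match, so the percent identity is 37/40 × 100 = 92.5%.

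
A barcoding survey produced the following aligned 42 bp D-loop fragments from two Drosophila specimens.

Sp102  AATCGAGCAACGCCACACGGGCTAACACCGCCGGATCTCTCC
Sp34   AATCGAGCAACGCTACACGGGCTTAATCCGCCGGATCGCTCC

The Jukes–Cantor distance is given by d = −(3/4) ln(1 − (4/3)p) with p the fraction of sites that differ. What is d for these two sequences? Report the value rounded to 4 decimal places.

0.1296

Differing sites — 14:C/T; 24:A/T; 26:C/A; 27:A/T; 38:T/G.
p = 5/42 = 0.119048.
d = −0.75 · ln(1 − (4/3)·0.119048) = −0.75 · ln(0.841269) = −0.75 · (-0.172844) = 0.1296.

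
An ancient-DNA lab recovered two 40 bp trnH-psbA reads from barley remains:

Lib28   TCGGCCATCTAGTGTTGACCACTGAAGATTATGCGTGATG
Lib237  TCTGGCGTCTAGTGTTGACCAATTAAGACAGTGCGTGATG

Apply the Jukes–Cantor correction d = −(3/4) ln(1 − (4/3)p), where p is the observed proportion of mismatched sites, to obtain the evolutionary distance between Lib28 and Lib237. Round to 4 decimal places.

The sequences differ at positions 3 (G/T), 5 (C/G), 7 (A/G), 22 (C/A), 24 (G/T), 29 (T/C), 30 (T/A), 31 (A/G).
p = 8/40 = 0.200000.
d = −0.75 · ln(1 − (4/3)·0.200000) = −0.75 · ln(0.733333) = −0.75 · (-0.310155) = 0.2326.

0.2326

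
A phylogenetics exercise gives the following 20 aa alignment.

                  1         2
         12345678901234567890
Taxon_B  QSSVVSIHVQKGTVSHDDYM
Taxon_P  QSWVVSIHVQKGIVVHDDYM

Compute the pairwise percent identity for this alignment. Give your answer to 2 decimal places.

85.00%

Mismatches occur at site 3 (S→W), site 13 (T→I), site 15 (S→V).
17 of the 20 sites match, so the percent identity is 17/20 × 100 = 85.00%.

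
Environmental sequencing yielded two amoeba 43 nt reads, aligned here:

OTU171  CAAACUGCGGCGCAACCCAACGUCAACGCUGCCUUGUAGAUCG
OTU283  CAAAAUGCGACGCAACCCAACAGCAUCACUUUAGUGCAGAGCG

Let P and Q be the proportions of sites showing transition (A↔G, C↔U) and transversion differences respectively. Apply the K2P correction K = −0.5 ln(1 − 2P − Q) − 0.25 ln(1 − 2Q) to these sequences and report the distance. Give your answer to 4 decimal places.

Mismatches occur at site 5 (C→A, transversion), site 10 (G→A, transition), site 22 (G→A, transition), site 23 (U→G, transversion), site 26 (A→U, transversion), site 28 (G→A, transition), site 31 (G→U, transversion), site 32 (C→U, transition), site 33 (C→A, transversion), site 34 (U→G, transversion), site 37 (U→C, transition), site 41 (U→G, transversion).
Of the 12 differences, 5 transitions and 7 transversions over 43 sites: P = 5/43 = 0.116279, Q = 7/43 = 0.162791.
d = −0.5·ln(0.604651) − 0.25·ln(0.674418) = −0.5·(-0.503104) − 0.25·(-0.393905) = 0.3500.

0.3500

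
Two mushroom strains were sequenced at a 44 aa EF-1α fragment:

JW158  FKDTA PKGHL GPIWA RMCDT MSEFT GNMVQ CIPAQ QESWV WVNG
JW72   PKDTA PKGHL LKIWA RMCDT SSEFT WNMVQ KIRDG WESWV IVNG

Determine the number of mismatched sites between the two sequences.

Differing sites — 1:F/P; 11:G/L; 12:P/K; 21:M/S; 26:G/W; 31:C/K; 33:P/R; 34:A/D; 35:Q/G; 36:Q/W; 41:W/I.
That gives 11 mismatches out of 44 aligned sites, so the Hamming distance is 11.

11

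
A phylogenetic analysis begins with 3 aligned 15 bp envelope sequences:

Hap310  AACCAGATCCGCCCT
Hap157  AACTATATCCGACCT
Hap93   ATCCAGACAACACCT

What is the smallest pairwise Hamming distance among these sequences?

3

Pairwise Hamming distances:
  Hap310 vs Hap157: 3
  Hap310 vs Hap93: 6
  Hap157 vs Hap93: 7
The smallest is 3, between Hap310 and Hap157.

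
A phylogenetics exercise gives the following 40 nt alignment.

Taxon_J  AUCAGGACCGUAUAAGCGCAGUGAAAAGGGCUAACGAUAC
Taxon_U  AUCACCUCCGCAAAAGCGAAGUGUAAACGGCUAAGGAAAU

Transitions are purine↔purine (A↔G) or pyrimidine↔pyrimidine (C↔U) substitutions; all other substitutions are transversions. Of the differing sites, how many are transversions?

9

The sequences differ at positions 5 (G/C, transversion), 6 (G/C, transversion), 7 (A/U, transversion), 11 (U/C, transition), 13 (U/A, transversion), 19 (C/A, transversion), 24 (A/U, transversion), 28 (G/C, transversion), 35 (C/G, transversion), 38 (U/A, transversion), 40 (C/U, transition).
Of the 11 differences, 2 transitions and 9 transversions, so the answer is 9.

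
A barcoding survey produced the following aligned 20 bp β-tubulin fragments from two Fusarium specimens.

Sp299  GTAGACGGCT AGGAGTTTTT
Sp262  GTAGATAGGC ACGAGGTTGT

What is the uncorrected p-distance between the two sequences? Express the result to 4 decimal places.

Mismatches occur at site 6 (C→T), site 7 (G→A), site 9 (C→G), site 10 (T→C), site 12 (G→C), site 16 (T→G), site 19 (T→G).
There are 7 differences over 20 sites, so p = 7/20 = 0.3500.

0.3500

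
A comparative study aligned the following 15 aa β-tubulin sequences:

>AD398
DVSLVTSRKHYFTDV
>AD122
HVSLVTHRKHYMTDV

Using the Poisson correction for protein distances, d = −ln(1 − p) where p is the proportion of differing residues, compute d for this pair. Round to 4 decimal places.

Differing sites — 1:D/H; 7:S/H; 12:F/M.
p = 3/15 = 0.200000.
d = −ln(1 − 0.200000) = −ln(0.800000) = 0.2231.

0.2231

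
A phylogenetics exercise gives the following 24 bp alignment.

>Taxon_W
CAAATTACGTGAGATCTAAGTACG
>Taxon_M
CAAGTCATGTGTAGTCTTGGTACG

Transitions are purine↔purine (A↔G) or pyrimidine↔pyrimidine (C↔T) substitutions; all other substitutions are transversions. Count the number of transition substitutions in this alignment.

Mismatches occur at site 4 (A→G, transition), site 6 (T→C, transition), site 8 (C→T, transition), site 12 (A→T, transversion), site 13 (G→A, transition), site 14 (A→G, transition), site 18 (A→T, transversion), site 19 (A→G, transition).
Of the 8 differences, 6 transitions and 2 transversions, so the answer is 6.

6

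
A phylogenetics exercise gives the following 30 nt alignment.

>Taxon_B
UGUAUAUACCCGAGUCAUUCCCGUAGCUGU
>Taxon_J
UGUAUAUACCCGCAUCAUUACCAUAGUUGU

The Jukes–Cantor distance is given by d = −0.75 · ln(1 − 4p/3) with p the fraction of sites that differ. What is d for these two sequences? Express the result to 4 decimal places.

0.1885

The sequences differ at positions 13 (A/C), 14 (G/A), 20 (C/A), 23 (G/A), 27 (C/U).
p = 5/30 = 0.166667.
d = −0.75 · ln(1 − (4/3)·0.166667) = −0.75 · ln(0.777777) = −0.75 · (-0.251315) = 0.1885.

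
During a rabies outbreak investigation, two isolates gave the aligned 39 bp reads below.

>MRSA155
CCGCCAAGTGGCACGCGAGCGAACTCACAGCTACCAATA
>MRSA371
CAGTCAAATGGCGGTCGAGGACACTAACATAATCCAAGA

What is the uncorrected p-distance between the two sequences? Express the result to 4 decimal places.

0.3846

Mismatches occur at site 2 (C→A), site 4 (C→T), site 8 (G→A), site 13 (A→G), site 14 (C→G), site 15 (G→T), site 20 (C→G), site 21 (G→A), site 22 (A→C), site 26 (C→A), site 30 (G→T), site 31 (C→A), site 32 (T→A), site 33 (A→T), site 38 (T→G).
There are 15 differences over 39 sites, so p = 15/39 = 0.3846.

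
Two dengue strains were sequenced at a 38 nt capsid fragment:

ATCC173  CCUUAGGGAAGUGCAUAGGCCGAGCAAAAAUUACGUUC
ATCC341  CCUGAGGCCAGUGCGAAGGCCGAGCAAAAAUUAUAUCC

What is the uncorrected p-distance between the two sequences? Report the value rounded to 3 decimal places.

0.211

Mismatches occur at site 4 (U/G), site 8 (G/C), site 9 (A/C), site 15 (A/G), site 16 (U/A), site 34 (C/U), site 35 (G/A), site 37 (U/C).
There are 8 differences over 38 sites, so p = 8/38 = 0.211.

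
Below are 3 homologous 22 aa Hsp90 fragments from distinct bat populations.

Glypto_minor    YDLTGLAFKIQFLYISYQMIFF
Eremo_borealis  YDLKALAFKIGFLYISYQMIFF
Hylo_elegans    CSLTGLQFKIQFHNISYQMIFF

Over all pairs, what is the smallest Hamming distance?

3

Pairwise Hamming distances:
  Glypto_minor vs Eremo_borealis: 3
  Glypto_minor vs Hylo_elegans: 5
  Eremo_borealis vs Hylo_elegans: 8
The smallest is 3, between Glypto_minor and Eremo_borealis.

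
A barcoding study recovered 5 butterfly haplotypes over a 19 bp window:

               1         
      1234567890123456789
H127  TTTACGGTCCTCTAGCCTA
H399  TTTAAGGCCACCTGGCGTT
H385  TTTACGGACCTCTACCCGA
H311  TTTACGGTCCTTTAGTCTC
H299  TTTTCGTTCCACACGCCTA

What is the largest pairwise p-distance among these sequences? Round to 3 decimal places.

Pairwise Hamming distances:
  H127 vs H399: 7
  H127 vs H385: 3
  H127 vs H311: 3
  H127 vs H299: 5
  H399 vs H385: 9
  H399 vs H311: 9
  H399 vs H299: 10
  H385 vs H311: 6
  H385 vs H299: 8
  H311 vs H299: 8
The largest is 10 mismatches, between H399 and H299; p = 10/19 = 0.526.

0.526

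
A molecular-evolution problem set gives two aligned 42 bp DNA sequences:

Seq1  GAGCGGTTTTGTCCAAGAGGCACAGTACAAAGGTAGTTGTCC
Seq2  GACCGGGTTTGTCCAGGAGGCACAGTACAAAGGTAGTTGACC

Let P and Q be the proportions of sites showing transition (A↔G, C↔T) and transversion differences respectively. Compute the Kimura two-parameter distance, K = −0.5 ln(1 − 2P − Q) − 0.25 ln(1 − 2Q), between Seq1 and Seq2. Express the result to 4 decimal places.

0.1019

Differing sites — 3:G/C (Tv); 7:T/G (Tv); 16:A/G (Ti); 40:T/A (Tv).
Of the 4 differences, 1 transition and 3 transversions over 42 sites: P = 1/42 = 0.023810, Q = 3/42 = 0.071429.
d = −0.5·ln(0.880951) − 0.25·ln(0.857142) = −0.5·(-0.126753) − 0.25·(-0.154152) = 0.1019.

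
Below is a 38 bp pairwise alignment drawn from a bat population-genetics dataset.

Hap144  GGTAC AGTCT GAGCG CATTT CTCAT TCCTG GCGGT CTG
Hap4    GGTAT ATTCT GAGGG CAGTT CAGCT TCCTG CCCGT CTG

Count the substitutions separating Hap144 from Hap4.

9

The sequences differ at positions 5 (C/T), 7 (G/T), 14 (C/G), 18 (T/G), 22 (T/A), 23 (C/G), 24 (A/C), 31 (G/C), 33 (G/C).
That gives 9 mismatches out of 38 aligned sites, so the Hamming distance is 9.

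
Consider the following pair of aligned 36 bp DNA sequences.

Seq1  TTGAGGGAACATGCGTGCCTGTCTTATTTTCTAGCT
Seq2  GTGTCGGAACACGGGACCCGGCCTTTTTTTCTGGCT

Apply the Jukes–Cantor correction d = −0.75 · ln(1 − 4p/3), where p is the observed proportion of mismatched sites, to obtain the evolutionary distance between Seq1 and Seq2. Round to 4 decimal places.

The sequences differ at positions 1 (T/G), 4 (A/T), 5 (G/C), 12 (T/C), 14 (C/G), 16 (T/A), 17 (G/C), 20 (T/G), 22 (T/C), 26 (A/T), 33 (A/G).
p = 11/36 = 0.305556.
d = −0.75 · ln(1 − (4/3)·0.305556) = −0.75 · ln(0.592592) = −0.75 · (-0.523249) = 0.3924.

0.3924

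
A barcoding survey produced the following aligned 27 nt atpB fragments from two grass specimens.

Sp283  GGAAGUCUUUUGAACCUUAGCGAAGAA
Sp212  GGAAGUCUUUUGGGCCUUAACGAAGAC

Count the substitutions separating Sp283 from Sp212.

4

Mismatches occur at site 13 (A→G), site 14 (A→G), site 20 (G→A), site 27 (A→C).
That gives 4 mismatches out of 27 aligned sites, so the Hamming distance is 4.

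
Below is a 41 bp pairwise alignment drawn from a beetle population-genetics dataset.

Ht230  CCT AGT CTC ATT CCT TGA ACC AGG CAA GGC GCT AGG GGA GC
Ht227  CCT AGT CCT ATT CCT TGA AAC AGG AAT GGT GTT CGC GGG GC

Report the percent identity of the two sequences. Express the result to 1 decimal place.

Mismatches occur at site 8 (T/C), site 9 (C/T), site 20 (C/A), site 25 (C/A), site 27 (A/T), site 30 (C/T), site 32 (C/T), site 34 (A/C), site 36 (G/C), site 39 (A/G).
31 of the 41 sites match, so the percent identity is 31/41 × 100 = 75.6%.

75.6%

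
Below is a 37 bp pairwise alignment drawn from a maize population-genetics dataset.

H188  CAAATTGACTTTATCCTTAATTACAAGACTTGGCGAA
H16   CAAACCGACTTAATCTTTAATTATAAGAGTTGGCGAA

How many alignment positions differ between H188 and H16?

6

The sequences differ at positions 5 (T/C), 6 (T/C), 12 (T/A), 16 (C/T), 24 (C/T), 29 (C/G).
That gives 6 mismatches out of 37 aligned sites, so the Hamming distance is 6.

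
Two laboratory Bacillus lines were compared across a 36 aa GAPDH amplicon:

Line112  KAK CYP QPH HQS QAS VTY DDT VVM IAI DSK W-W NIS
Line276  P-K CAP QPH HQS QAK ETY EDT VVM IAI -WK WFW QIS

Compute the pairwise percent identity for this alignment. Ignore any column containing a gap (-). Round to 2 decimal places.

Excluding the 3 gap columns leaves 33 comparable sites.
Mismatches occur at site 1 (K/P), site 5 (Y/A), site 15 (S/K), site 16 (V/E), site 19 (D/E), site 29 (S/W), site 34 (N/Q).
26 of the 33 comparable sites match, so the percent identity is 26/33 × 100 = 78.79%.

78.79%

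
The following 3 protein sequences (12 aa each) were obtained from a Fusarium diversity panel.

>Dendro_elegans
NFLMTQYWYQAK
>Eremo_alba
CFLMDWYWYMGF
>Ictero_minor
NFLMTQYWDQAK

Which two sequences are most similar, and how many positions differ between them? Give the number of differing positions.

Pairwise Hamming distances:
  Dendro_elegans vs Eremo_alba: 6
  Dendro_elegans vs Ictero_minor: 1
  Eremo_alba vs Ictero_minor: 7
The smallest is 1, between Dendro_elegans and Ictero_minor.

1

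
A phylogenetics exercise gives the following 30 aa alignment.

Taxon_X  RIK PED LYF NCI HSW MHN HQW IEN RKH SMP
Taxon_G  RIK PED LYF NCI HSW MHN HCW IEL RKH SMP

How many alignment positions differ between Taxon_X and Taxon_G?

Differing sites — 20:Q/C; 24:N/L.
That gives 2 mismatches out of 30 aligned sites, so the Hamming distance is 2.

2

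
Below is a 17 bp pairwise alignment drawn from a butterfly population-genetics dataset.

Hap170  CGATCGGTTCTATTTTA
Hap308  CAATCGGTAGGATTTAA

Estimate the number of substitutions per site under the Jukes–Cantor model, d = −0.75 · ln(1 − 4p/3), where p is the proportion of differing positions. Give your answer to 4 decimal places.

Differing sites — 2:G/A; 9:T/A; 10:C/G; 11:T/G; 16:T/A.
p = 5/17 = 0.294118.
d = −0.75 · ln(1 − (4/3)·0.294118) = −0.75 · ln(0.607843) = −0.75 · (-0.497839) = 0.3734.

0.3734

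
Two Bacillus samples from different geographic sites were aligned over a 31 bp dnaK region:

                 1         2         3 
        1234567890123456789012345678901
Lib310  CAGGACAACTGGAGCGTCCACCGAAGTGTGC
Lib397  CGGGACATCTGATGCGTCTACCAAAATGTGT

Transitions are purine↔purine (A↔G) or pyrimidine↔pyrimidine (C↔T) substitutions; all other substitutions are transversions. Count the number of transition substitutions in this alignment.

6

Mismatches occur at site 2 (A↔G, transition), site 8 (A↔T, transversion), site 12 (G↔A, transition), site 13 (A↔T, transversion), site 19 (C↔T, transition), site 23 (G↔A, transition), site 26 (G↔A, transition), site 31 (C↔T, transition).
Of the 8 differences, 6 transitions and 2 transversions, so the answer is 6.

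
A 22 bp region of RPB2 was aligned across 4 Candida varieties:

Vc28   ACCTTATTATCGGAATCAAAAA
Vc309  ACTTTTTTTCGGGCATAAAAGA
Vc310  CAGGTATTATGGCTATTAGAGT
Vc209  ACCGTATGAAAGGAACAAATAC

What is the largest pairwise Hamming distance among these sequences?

14

Pairwise Hamming distances:
  Vc28 vs Vc309: 8
  Vc28 vs Vc310: 11
  Vc28 vs Vc209: 8
  Vc309 vs Vc310: 12
  Vc309 vs Vc209: 12
  Vc310 vs Vc209: 14
The largest is 14, between Vc310 and Vc209.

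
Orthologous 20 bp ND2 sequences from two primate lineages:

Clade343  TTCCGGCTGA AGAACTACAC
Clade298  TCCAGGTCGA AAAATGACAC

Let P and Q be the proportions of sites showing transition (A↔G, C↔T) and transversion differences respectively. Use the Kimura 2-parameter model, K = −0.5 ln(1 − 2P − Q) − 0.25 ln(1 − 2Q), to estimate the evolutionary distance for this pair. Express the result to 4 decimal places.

The sequences differ at positions 2 (T/C, transition), 4 (C/A, transversion), 7 (C/T, transition), 8 (T/C, transition), 12 (G/A, transition), 15 (C/T, transition), 16 (T/G, transversion).
Of the 7 differences, 5 transitions and 2 transversions over 20 sites: P = 5/20 = 0.250000, Q = 2/20 = 0.100000.
d = −0.5·ln(0.400000) − 0.25·ln(0.800000) = −0.5·(-0.916291) − 0.25·(-0.223144) = 0.5139.

0.5139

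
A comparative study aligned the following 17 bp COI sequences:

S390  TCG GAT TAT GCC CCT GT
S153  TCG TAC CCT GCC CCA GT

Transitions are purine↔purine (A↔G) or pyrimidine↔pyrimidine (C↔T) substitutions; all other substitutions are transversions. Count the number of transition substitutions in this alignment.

2

Differing sites — 4:G/T (Tv); 6:T/C (Ti); 7:T/C (Ti); 8:A/C (Tv); 15:T/A (Tv).
Of the 5 differences, 2 transitions and 3 transversions, so the answer is 2.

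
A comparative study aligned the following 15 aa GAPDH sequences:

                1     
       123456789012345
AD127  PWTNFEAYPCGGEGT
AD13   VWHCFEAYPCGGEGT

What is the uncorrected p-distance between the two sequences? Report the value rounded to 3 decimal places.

0.200

Mismatches occur at site 1 (P↔V), site 3 (T↔H), site 4 (N↔C).
There are 3 differences over 15 sites, so p = 3/15 = 0.200.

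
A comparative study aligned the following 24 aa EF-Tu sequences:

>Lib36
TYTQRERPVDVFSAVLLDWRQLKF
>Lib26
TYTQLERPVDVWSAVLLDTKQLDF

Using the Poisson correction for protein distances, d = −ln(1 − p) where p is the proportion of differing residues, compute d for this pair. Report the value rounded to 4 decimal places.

The sequences differ at positions 5 (R/L), 12 (F/W), 19 (W/T), 20 (R/K), 23 (K/D).
p = 5/24 = 0.208333.
d = −ln(1 − 0.208333) = −ln(0.791667) = 0.2336.

0.2336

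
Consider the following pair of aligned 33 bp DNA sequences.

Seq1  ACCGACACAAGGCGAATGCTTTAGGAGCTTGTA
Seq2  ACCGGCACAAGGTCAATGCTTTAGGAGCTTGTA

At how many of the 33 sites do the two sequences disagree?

3

Mismatches occur at site 5 (A↔G), site 13 (C↔T), site 14 (G↔C).
That gives 3 mismatches out of 33 aligned sites, so the Hamming distance is 3.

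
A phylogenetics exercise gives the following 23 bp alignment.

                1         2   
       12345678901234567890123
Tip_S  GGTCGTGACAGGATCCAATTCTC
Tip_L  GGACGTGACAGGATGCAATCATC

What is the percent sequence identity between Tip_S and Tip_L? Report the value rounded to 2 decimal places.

82.61%

Mismatches occur at site 3 (T→A), site 15 (C→G), site 20 (T→C), site 21 (C→A).
19 of the 23 sites match, so the percent identity is 19/23 × 100 = 82.61%.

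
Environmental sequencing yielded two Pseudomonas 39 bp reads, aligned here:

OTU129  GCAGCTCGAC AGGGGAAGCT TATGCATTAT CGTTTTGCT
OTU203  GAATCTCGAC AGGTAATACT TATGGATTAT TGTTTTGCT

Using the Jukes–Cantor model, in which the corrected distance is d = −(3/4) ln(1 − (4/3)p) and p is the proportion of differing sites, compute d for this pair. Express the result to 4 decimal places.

0.2396

Differing sites — 2:C/A; 4:G/T; 14:G/T; 15:G/A; 17:A/T; 18:G/A; 25:C/G; 31:C/T.
p = 8/39 = 0.205128.
d = −0.75 · ln(1 − (4/3)·0.205128) = −0.75 · ln(0.726496) = −0.75 · (-0.319522) = 0.2396.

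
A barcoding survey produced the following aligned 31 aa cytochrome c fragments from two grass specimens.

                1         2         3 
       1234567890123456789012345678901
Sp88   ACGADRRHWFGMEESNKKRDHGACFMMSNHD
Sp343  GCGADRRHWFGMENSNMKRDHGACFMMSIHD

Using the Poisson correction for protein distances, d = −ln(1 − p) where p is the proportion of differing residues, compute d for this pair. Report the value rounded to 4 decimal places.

0.1382

Differing sites — 1:A/G; 14:E/N; 17:K/M; 29:N/I.
p = 4/31 = 0.129032.
d = −ln(1 − 0.129032) = −ln(0.870968) = 0.1382.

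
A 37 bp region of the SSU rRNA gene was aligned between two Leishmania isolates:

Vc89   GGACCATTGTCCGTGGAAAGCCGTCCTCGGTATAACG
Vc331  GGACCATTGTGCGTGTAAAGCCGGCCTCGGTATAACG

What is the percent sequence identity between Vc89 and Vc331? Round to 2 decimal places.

91.89%

The sequences differ at positions 11 (C/G), 16 (G/T), 24 (T/G).
34 of the 37 sites match, so the percent identity is 34/37 × 100 = 91.89%.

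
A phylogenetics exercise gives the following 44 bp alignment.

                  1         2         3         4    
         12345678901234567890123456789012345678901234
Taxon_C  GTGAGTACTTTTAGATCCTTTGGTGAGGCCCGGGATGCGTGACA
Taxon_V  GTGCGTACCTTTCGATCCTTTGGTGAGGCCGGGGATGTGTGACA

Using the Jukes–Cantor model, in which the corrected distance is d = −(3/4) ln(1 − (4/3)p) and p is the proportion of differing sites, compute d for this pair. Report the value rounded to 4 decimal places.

The sequences differ at positions 4 (A/C), 9 (T/C), 13 (A/C), 31 (C/G), 38 (C/T).
p = 5/44 = 0.113636.
d = −0.75 · ln(1 − (4/3)·0.113636) = −0.75 · ln(0.848485) = −0.75 · (-0.164303) = 0.1232.

0.1232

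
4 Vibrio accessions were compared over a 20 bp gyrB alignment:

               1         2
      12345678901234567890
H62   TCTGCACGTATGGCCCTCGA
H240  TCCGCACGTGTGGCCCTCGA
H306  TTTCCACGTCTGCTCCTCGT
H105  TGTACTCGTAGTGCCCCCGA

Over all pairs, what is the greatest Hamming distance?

Pairwise Hamming distances:
  H62 vs H240: 2
  H62 vs H306: 6
  H62 vs H105: 6
  H240 vs H306: 7
  H240 vs H105: 8
  H306 vs H105: 10
The largest is 10, between H306 and H105.

10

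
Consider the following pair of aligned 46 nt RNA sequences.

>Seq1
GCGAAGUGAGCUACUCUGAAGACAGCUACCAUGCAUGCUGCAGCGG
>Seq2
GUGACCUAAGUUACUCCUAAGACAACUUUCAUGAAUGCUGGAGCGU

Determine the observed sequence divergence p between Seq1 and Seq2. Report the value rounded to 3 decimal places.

0.283

The sequences differ at positions 2 (C/U), 5 (A/C), 6 (G/C), 8 (G/A), 11 (C/U), 17 (U/C), 18 (G/U), 25 (G/A), 28 (A/U), 29 (C/U), 34 (C/A), 41 (C/G), 46 (G/U).
There are 13 differences over 46 sites, so p = 13/46 = 0.283.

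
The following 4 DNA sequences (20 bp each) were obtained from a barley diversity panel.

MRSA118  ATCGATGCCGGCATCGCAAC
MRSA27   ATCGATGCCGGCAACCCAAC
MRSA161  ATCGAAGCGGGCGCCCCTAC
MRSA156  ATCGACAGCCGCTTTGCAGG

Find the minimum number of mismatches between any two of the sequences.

2

Pairwise Hamming distances:
  MRSA118 vs MRSA27: 2
  MRSA118 vs MRSA161: 6
  MRSA118 vs MRSA156: 8
  MRSA27 vs MRSA161: 5
  MRSA27 vs MRSA156: 10
  MRSA161 vs MRSA156: 12
The smallest is 2, between MRSA118 and MRSA27.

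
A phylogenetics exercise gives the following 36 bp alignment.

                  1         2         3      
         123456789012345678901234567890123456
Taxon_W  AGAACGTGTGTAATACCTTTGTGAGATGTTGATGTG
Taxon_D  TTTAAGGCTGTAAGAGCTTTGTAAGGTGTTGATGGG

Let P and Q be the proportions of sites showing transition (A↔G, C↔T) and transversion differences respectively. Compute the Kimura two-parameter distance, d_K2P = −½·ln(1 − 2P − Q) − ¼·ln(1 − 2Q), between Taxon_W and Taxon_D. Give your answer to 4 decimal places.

0.3973

Mismatches occur at site 1 (A→T, transversion), site 2 (G→T, transversion), site 3 (A→T, transversion), site 5 (C→A, transversion), site 7 (T→G, transversion), site 8 (G→C, transversion), site 14 (T→G, transversion), site 16 (C→G, transversion), site 23 (G→A, transition), site 26 (A→G, transition), site 35 (T→G, transversion).
Of the 11 differences, 2 transitions and 9 transversions over 36 sites: P = 2/36 = 0.055556, Q = 9/36 = 0.250000.
d = −0.5·ln(0.638888) − 0.25·ln(0.500000) = −0.5·(-0.448026) − 0.25·(-0.693147) = 0.3973.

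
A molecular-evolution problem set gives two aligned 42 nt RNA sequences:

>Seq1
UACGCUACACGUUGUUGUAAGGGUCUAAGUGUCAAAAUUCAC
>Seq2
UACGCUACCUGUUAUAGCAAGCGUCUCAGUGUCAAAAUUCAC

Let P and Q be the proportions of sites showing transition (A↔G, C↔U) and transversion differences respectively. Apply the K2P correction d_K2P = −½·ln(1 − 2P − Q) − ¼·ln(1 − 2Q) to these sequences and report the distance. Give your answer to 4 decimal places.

0.1888

Mismatches occur at site 9 (A→C, transversion), site 10 (C→U, transition), site 14 (G→A, transition), site 16 (U→A, transversion), site 18 (U→C, transition), site 22 (G→C, transversion), site 27 (A→C, transversion).
Of the 7 differences, 3 transitions and 4 transversions over 42 sites: P = 3/42 = 0.071429, Q = 4/42 = 0.095238.
d = −0.5·ln(0.761904) − 0.25·ln(0.809524) = −0.5·(-0.271935) − 0.25·(-0.211309) = 0.1888.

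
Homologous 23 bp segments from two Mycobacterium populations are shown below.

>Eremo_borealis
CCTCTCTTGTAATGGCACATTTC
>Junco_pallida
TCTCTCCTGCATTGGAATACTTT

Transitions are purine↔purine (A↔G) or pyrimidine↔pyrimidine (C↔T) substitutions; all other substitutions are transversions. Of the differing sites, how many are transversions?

2

Differing sites — 1:C/T (Ti); 7:T/C (Ti); 10:T/C (Ti); 12:A/T (Tv); 16:C/A (Tv); 18:C/T (Ti); 20:T/C (Ti); 23:C/T (Ti).
Of the 8 differences, 6 transitions and 2 transversions, so the answer is 2.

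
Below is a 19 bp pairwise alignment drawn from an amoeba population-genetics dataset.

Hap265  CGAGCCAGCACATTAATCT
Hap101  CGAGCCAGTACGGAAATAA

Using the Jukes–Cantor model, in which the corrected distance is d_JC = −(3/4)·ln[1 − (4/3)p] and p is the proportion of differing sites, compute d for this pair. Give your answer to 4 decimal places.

0.4099

Differing sites — 9:C/T; 12:A/G; 13:T/G; 14:T/A; 18:C/A; 19:T/A.
p = 6/19 = 0.315789.
d = −0.75 · ln(1 − (4/3)·0.315789) = −0.75 · ln(0.578948) = −0.75 · (-0.546543) = 0.4099.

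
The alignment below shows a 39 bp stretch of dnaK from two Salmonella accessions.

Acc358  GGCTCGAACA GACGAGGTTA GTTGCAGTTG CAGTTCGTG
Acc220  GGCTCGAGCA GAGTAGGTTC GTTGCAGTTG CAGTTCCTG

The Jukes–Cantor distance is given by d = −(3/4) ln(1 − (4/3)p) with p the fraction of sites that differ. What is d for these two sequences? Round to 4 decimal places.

0.1406

Mismatches occur at site 8 (A/G), site 13 (C/G), site 14 (G/T), site 20 (A/C), site 37 (G/C).
p = 5/39 = 0.128205.
d = −0.75 · ln(1 − (4/3)·0.128205) = −0.75 · ln(0.829060) = −0.75 · (-0.187463) = 0.1406.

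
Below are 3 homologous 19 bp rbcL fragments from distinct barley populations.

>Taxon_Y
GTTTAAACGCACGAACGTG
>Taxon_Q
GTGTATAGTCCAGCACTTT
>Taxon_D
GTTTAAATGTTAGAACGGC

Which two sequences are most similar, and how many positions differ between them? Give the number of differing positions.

6

Pairwise Hamming distances:
  Taxon_Y vs Taxon_Q: 9
  Taxon_Y vs Taxon_D: 6
  Taxon_Q vs Taxon_D: 10
The smallest is 6, between Taxon_Y and Taxon_D.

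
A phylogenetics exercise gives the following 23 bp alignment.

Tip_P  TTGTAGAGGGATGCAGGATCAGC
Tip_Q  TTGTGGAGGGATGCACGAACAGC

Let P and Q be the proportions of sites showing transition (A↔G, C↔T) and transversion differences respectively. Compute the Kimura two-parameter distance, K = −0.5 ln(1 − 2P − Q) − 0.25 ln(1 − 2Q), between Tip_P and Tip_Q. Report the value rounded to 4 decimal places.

0.1433

The sequences differ at positions 5 (A/G, transition), 16 (G/C, transversion), 19 (T/A, transversion).
Of the 3 differences, 1 transition and 2 transversions over 23 sites: P = 1/23 = 0.043478, Q = 2/23 = 0.086957.
d = −0.5·ln(0.826087) − 0.25·ln(0.826086) = −0.5·(-0.191055) − 0.25·(-0.191056) = 0.1433.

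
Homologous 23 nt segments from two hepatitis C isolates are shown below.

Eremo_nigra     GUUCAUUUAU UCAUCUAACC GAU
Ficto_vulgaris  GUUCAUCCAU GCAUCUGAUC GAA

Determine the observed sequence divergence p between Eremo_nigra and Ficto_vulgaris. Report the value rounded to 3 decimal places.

0.261

The sequences differ at positions 7 (U/C), 8 (U/C), 11 (U/G), 17 (A/G), 19 (C/U), 23 (U/A).
There are 6 differences over 23 sites, so p = 6/23 = 0.261.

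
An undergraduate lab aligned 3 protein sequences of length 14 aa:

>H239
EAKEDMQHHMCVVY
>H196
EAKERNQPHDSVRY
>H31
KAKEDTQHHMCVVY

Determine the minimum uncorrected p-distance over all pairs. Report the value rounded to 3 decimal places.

Pairwise Hamming distances:
  H239 vs H196: 6
  H239 vs H31: 2
  H196 vs H31: 7
The smallest is 2 mismatches, between H239 and H31; p = 2/14 = 0.143.

0.143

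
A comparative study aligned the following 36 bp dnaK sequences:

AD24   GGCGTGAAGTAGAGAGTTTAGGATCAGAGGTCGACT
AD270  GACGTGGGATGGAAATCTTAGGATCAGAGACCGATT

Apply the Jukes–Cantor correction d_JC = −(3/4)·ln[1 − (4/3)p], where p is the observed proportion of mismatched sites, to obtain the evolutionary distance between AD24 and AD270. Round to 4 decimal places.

0.3924

Differing sites — 2:G/A; 7:A/G; 8:A/G; 9:G/A; 11:A/G; 14:G/A; 16:G/T; 17:T/C; 30:G/A; 31:T/C; 35:C/T.
p = 11/36 = 0.305556.
d = −0.75 · ln(1 − (4/3)·0.305556) = −0.75 · ln(0.592592) = −0.75 · (-0.523249) = 0.3924.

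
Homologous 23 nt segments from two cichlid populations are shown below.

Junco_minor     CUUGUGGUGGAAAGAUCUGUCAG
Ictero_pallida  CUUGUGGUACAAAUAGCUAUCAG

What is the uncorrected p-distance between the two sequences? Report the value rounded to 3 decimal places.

Differing sites — 9:G/A; 10:G/C; 14:G/U; 16:U/G; 19:G/A.
There are 5 differences over 23 sites, so p = 5/23 = 0.217.

0.217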